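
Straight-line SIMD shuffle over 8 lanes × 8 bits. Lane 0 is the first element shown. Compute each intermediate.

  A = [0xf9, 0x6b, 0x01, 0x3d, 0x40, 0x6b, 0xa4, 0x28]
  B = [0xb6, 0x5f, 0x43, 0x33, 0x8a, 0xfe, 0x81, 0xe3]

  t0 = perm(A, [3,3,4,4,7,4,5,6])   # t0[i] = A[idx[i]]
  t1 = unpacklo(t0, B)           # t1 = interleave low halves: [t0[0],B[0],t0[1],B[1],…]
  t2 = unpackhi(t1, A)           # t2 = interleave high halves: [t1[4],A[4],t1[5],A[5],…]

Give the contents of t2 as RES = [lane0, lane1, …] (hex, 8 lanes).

t0 = [0x3d, 0x3d, 0x40, 0x40, 0x28, 0x40, 0x6b, 0xa4]
t1 = [0x3d, 0xb6, 0x3d, 0x5f, 0x40, 0x43, 0x40, 0x33]
t2 = [0x40, 0x40, 0x43, 0x6b, 0x40, 0xa4, 0x33, 0x28]

RES = [ 0x40  0x40  0x43  0x6b  0x40  0xa4  0x33  0x28 ]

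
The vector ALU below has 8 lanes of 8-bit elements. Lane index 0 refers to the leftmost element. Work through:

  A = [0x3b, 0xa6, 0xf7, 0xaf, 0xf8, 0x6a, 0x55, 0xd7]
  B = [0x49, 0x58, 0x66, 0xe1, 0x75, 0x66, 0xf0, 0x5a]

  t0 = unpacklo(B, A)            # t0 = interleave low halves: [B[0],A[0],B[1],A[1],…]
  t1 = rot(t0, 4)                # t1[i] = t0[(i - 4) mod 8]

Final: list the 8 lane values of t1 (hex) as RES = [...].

RES = [0x66, 0xf7, 0xe1, 0xaf, 0x49, 0x3b, 0x58, 0xa6]

  t0: 49 3b 58 a6 66 f7 e1 af
  t1: 66 f7 e1 af 49 3b 58 a6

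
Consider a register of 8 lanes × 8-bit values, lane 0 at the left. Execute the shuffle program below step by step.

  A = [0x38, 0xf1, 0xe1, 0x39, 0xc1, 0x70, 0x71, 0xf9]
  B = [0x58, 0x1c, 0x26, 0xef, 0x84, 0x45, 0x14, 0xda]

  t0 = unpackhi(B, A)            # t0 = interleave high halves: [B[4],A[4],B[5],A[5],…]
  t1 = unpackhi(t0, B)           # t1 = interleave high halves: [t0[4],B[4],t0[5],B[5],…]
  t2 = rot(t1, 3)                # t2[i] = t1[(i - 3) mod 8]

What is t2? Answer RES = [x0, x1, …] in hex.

t0 = [0x84, 0xc1, 0x45, 0x70, 0x14, 0x71, 0xda, 0xf9]
t1 = [0x14, 0x84, 0x71, 0x45, 0xda, 0x14, 0xf9, 0xda]
t2 = [0x14, 0xf9, 0xda, 0x14, 0x84, 0x71, 0x45, 0xda]

RES = [0x14, 0xf9, 0xda, 0x14, 0x84, 0x71, 0x45, 0xda]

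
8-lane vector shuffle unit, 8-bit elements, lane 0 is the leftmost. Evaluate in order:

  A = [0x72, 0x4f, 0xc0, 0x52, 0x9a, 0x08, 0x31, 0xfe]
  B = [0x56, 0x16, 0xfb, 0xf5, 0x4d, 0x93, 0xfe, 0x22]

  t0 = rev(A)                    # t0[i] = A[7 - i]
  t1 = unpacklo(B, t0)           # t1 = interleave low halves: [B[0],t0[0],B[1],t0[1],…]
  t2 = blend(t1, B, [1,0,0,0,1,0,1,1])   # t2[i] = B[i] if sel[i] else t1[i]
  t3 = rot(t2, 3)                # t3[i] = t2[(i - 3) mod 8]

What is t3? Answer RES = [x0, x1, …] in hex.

t0 = [0xfe, 0x31, 0x08, 0x9a, 0x52, 0xc0, 0x4f, 0x72]
t1 = [0x56, 0xfe, 0x16, 0x31, 0xfb, 0x08, 0xf5, 0x9a]
t2 = [0x56, 0xfe, 0x16, 0x31, 0x4d, 0x08, 0xfe, 0x22]
t3 = [0x08, 0xfe, 0x22, 0x56, 0xfe, 0x16, 0x31, 0x4d]

RES = [ 0x08  0xfe  0x22  0x56  0xfe  0x16  0x31  0x4d ]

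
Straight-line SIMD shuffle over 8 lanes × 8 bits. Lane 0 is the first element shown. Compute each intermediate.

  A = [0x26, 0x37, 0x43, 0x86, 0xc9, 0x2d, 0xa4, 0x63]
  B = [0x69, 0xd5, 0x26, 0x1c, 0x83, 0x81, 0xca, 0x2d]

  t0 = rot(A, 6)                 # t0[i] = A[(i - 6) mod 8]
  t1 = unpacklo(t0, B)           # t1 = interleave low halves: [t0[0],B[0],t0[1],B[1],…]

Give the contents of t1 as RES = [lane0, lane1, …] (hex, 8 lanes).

RES = [0x43, 0x69, 0x86, 0xd5, 0xc9, 0x26, 0x2d, 0x1c]

t0 = [0x43, 0x86, 0xc9, 0x2d, 0xa4, 0x63, 0x26, 0x37]
t1 = [0x43, 0x69, 0x86, 0xd5, 0xc9, 0x26, 0x2d, 0x1c]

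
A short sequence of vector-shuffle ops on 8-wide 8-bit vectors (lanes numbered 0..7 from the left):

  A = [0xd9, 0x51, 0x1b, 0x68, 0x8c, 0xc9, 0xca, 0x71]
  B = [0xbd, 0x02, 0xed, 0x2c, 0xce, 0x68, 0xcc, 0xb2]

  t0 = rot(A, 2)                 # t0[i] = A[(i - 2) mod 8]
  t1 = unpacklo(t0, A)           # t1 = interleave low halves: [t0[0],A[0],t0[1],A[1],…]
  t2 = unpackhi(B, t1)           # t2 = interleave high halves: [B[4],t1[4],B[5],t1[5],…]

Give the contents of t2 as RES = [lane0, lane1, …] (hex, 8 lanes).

→ t0 |ca|71|d9|51|1b|68|8c|c9|
→ t1 |ca|d9|71|51|d9|1b|51|68|
→ t2 |ce|d9|68|1b|cc|51|b2|68|

RES = [ 0xce  0xd9  0x68  0x1b  0xcc  0x51  0xb2  0x68 ]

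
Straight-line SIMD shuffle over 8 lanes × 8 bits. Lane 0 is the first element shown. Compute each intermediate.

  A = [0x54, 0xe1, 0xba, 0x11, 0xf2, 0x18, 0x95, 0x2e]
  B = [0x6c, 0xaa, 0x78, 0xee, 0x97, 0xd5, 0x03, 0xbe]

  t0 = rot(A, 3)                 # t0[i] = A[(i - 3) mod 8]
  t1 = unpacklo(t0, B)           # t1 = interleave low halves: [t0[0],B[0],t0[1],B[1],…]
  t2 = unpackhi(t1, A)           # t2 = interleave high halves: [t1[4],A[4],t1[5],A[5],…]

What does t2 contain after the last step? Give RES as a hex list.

t0 = [0x18, 0x95, 0x2e, 0x54, 0xe1, 0xba, 0x11, 0xf2]
t1 = [0x18, 0x6c, 0x95, 0xaa, 0x2e, 0x78, 0x54, 0xee]
t2 = [0x2e, 0xf2, 0x78, 0x18, 0x54, 0x95, 0xee, 0x2e]

RES = [ 0x2e  0xf2  0x78  0x18  0x54  0x95  0xee  0x2e ]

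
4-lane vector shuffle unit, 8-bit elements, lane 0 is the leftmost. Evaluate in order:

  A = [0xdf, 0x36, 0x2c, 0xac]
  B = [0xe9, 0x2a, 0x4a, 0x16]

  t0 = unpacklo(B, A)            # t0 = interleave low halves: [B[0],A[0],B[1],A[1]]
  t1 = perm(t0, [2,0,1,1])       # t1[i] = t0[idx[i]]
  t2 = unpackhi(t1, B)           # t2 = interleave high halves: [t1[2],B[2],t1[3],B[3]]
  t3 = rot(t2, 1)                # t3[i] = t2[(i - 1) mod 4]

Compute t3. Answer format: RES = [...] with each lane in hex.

RES = [0x16, 0xdf, 0x4a, 0xdf]

  t0: e9 df 2a 36
  t1: 2a e9 df df
  t2: df 4a df 16
  t3: 16 df 4a df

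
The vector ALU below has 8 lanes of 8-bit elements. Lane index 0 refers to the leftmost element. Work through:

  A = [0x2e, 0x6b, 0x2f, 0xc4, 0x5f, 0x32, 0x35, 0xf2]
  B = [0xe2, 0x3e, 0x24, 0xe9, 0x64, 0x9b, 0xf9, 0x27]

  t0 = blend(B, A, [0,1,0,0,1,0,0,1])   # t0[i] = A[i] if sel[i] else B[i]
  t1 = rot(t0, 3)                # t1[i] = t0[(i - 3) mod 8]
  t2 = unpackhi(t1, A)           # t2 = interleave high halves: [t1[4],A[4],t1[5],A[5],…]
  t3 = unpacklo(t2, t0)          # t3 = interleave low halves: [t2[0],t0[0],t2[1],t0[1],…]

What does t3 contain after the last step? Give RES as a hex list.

RES = [ 0x6b  0xe2  0x5f  0x6b  0x24  0x24  0x32  0xe9 ]

t0 = [0xe2, 0x6b, 0x24, 0xe9, 0x5f, 0x9b, 0xf9, 0xf2]
t1 = [0x9b, 0xf9, 0xf2, 0xe2, 0x6b, 0x24, 0xe9, 0x5f]
t2 = [0x6b, 0x5f, 0x24, 0x32, 0xe9, 0x35, 0x5f, 0xf2]
t3 = [0x6b, 0xe2, 0x5f, 0x6b, 0x24, 0x24, 0x32, 0xe9]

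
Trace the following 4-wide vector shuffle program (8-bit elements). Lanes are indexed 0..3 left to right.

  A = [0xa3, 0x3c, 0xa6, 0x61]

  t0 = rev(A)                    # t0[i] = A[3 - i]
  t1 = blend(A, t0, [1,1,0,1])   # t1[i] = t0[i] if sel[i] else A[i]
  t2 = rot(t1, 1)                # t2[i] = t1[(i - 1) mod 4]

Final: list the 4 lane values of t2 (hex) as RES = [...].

t0 = [0x61, 0xa6, 0x3c, 0xa3]
t1 = [0x61, 0xa6, 0xa6, 0xa3]
t2 = [0xa3, 0x61, 0xa6, 0xa6]

RES = [0xa3, 0x61, 0xa6, 0xa6]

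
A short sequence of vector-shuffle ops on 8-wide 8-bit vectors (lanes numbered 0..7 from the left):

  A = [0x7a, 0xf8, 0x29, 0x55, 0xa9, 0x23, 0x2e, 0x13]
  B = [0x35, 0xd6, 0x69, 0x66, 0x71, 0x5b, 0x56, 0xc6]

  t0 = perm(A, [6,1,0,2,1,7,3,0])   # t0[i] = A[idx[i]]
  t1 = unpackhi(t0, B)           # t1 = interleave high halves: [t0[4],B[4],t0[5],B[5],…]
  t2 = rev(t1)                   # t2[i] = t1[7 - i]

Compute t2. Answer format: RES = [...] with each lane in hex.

RES = [0xc6, 0x7a, 0x56, 0x55, 0x5b, 0x13, 0x71, 0xf8]

→ t0 |2e|f8|7a|29|f8|13|55|7a|
→ t1 |f8|71|13|5b|55|56|7a|c6|
→ t2 |c6|7a|56|55|5b|13|71|f8|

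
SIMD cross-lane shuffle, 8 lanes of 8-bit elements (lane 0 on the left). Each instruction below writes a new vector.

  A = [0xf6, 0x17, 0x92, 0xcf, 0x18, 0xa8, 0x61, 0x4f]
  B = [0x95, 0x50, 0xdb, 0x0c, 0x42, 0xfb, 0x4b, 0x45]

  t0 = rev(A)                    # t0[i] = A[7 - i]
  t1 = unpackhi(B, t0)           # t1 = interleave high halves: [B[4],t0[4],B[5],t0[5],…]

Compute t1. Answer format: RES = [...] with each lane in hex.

→ t0 |4f|61|a8|18|cf|92|17|f6|
→ t1 |42|cf|fb|92|4b|17|45|f6|

RES = [ 0x42  0xcf  0xfb  0x92  0x4b  0x17  0x45  0xf6 ]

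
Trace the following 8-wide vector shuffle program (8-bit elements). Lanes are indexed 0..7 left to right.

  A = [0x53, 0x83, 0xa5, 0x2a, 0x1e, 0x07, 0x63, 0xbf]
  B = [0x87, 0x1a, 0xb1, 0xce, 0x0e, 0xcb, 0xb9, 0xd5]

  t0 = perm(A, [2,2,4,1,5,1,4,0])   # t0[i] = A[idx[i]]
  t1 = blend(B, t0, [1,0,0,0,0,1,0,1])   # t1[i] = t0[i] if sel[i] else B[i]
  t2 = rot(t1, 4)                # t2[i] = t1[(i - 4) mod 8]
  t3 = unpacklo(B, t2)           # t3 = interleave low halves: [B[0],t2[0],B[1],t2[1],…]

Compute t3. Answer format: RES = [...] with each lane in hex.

  t0: a5 a5 1e 83 07 83 1e 53
  t1: a5 1a b1 ce 0e 83 b9 53
  t2: 0e 83 b9 53 a5 1a b1 ce
  t3: 87 0e 1a 83 b1 b9 ce 53

RES = [0x87, 0x0e, 0x1a, 0x83, 0xb1, 0xb9, 0xce, 0x53]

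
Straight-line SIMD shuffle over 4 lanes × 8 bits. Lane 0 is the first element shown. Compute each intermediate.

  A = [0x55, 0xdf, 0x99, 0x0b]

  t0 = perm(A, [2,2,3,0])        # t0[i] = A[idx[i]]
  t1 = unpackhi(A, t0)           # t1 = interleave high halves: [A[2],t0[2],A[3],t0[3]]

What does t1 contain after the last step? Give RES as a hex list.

  t0: 99 99 0b 55
  t1: 99 0b 0b 55

RES = [0x99, 0x0b, 0x0b, 0x55]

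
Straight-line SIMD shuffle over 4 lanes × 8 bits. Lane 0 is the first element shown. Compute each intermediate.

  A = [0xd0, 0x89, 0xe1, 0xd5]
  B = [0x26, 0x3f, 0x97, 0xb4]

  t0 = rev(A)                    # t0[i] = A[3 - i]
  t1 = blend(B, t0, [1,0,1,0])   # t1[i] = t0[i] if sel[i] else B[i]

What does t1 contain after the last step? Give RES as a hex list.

→ t0 |d5|e1|89|d0|
→ t1 |d5|3f|89|b4|

RES = [0xd5, 0x3f, 0x89, 0xb4]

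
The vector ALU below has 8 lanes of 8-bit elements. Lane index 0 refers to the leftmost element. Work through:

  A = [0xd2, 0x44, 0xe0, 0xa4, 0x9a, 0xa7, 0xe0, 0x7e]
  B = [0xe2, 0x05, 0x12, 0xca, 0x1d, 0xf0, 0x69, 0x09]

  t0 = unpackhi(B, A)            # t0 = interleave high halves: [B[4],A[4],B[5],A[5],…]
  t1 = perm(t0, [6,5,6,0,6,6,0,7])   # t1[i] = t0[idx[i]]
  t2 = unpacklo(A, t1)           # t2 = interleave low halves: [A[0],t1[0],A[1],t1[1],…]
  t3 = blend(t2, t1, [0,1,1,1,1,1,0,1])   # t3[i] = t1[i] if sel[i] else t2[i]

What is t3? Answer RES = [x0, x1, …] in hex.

→ t0 |1d|9a|f0|a7|69|e0|09|7e|
→ t1 |09|e0|09|1d|09|09|1d|7e|
→ t2 |d2|09|44|e0|e0|09|a4|1d|
→ t3 |d2|e0|09|1d|09|09|a4|7e|

RES = [ 0xd2  0xe0  0x09  0x1d  0x09  0x09  0xa4  0x7e ]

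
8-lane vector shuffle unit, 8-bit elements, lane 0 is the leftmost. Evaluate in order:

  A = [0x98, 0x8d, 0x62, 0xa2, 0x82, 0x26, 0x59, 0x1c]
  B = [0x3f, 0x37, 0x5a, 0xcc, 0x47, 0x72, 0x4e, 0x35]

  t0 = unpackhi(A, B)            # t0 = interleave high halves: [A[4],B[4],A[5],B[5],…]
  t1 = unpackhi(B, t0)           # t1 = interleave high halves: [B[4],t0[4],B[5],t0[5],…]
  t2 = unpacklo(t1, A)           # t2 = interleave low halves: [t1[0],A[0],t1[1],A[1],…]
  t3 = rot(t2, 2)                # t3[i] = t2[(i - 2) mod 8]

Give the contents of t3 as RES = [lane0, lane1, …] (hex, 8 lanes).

→ t0 |82|47|26|72|59|4e|1c|35|
→ t1 |47|59|72|4e|4e|1c|35|35|
→ t2 |47|98|59|8d|72|62|4e|a2|
→ t3 |4e|a2|47|98|59|8d|72|62|

RES = [0x4e, 0xa2, 0x47, 0x98, 0x59, 0x8d, 0x72, 0x62]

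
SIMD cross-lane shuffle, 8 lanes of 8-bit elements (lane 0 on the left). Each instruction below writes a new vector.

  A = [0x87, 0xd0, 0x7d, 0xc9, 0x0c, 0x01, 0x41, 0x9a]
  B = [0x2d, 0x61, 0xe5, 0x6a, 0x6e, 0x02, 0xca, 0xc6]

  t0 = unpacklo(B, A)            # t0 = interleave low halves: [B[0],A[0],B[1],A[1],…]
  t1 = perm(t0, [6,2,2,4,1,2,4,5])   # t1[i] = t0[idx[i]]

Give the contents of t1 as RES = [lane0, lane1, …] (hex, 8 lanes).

t0 = [0x2d, 0x87, 0x61, 0xd0, 0xe5, 0x7d, 0x6a, 0xc9]
t1 = [0x6a, 0x61, 0x61, 0xe5, 0x87, 0x61, 0xe5, 0x7d]

RES = [0x6a, 0x61, 0x61, 0xe5, 0x87, 0x61, 0xe5, 0x7d]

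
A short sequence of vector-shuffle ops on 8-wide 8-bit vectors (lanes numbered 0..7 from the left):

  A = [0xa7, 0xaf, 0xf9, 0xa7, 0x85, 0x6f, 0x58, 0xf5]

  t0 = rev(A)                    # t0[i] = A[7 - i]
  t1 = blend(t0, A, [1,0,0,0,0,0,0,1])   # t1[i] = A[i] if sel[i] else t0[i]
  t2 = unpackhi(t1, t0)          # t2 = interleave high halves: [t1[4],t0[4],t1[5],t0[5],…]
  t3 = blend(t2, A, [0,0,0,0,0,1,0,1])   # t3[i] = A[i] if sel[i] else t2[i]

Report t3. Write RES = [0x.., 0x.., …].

  t0: f5 58 6f 85 a7 f9 af a7
  t1: a7 58 6f 85 a7 f9 af f5
  t2: a7 a7 f9 f9 af af f5 a7
  t3: a7 a7 f9 f9 af 6f f5 f5

RES = [0xa7, 0xa7, 0xf9, 0xf9, 0xaf, 0x6f, 0xf5, 0xf5]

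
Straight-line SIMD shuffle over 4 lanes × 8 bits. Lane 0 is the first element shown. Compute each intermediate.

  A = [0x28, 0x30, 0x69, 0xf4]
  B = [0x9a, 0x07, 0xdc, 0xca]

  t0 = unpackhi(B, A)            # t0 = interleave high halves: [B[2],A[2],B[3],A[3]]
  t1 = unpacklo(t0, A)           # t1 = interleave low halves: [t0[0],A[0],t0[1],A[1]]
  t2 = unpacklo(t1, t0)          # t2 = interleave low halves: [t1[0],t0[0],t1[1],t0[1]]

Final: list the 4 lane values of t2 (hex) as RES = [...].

→ t0 |dc|69|ca|f4|
→ t1 |dc|28|69|30|
→ t2 |dc|dc|28|69|

RES = [ 0xdc  0xdc  0x28  0x69 ]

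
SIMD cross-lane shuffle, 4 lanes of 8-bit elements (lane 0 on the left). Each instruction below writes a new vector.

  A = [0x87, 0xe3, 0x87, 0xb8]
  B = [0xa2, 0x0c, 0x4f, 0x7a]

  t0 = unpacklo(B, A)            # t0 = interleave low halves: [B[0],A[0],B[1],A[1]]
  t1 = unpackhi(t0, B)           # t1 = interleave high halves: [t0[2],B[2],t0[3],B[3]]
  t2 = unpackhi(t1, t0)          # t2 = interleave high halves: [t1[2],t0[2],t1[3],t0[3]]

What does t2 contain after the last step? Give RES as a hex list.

→ t0 |a2|87|0c|e3|
→ t1 |0c|4f|e3|7a|
→ t2 |e3|0c|7a|e3|

RES = [ 0xe3  0x0c  0x7a  0xe3 ]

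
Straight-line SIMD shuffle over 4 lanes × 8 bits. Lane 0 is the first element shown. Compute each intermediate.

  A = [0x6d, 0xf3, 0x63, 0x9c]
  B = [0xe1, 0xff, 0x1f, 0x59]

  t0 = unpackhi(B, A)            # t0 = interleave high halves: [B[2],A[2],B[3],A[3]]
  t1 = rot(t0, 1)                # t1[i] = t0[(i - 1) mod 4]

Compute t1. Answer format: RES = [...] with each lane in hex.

RES = [ 0x9c  0x1f  0x63  0x59 ]

  t0: 1f 63 59 9c
  t1: 9c 1f 63 59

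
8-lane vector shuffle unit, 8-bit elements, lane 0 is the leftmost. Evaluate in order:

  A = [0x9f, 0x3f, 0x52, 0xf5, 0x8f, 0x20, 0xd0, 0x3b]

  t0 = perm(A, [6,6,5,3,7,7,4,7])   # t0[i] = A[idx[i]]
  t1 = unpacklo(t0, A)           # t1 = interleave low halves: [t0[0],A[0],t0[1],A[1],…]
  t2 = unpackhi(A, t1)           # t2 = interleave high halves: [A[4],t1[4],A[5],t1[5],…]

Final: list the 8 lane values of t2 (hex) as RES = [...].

t0 = [0xd0, 0xd0, 0x20, 0xf5, 0x3b, 0x3b, 0x8f, 0x3b]
t1 = [0xd0, 0x9f, 0xd0, 0x3f, 0x20, 0x52, 0xf5, 0xf5]
t2 = [0x8f, 0x20, 0x20, 0x52, 0xd0, 0xf5, 0x3b, 0xf5]

RES = [0x8f, 0x20, 0x20, 0x52, 0xd0, 0xf5, 0x3b, 0xf5]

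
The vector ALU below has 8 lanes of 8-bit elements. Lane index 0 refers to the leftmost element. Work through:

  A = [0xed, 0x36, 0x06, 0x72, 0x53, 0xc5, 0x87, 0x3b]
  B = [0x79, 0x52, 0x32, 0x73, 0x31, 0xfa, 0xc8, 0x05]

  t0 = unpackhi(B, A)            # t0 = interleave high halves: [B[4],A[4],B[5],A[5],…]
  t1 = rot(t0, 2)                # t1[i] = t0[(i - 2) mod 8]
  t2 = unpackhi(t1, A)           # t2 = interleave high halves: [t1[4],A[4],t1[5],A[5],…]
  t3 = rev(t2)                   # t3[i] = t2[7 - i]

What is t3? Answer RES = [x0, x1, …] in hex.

t0 = [0x31, 0x53, 0xfa, 0xc5, 0xc8, 0x87, 0x05, 0x3b]
t1 = [0x05, 0x3b, 0x31, 0x53, 0xfa, 0xc5, 0xc8, 0x87]
t2 = [0xfa, 0x53, 0xc5, 0xc5, 0xc8, 0x87, 0x87, 0x3b]
t3 = [0x3b, 0x87, 0x87, 0xc8, 0xc5, 0xc5, 0x53, 0xfa]

RES = [0x3b, 0x87, 0x87, 0xc8, 0xc5, 0xc5, 0x53, 0xfa]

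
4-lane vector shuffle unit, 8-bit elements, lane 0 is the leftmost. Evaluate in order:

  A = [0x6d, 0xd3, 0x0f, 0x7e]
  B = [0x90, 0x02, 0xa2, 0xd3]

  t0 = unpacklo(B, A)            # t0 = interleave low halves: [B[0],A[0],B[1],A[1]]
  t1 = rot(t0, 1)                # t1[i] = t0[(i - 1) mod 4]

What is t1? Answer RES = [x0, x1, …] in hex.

  t0: 90 6d 02 d3
  t1: d3 90 6d 02

RES = [ 0xd3  0x90  0x6d  0x02 ]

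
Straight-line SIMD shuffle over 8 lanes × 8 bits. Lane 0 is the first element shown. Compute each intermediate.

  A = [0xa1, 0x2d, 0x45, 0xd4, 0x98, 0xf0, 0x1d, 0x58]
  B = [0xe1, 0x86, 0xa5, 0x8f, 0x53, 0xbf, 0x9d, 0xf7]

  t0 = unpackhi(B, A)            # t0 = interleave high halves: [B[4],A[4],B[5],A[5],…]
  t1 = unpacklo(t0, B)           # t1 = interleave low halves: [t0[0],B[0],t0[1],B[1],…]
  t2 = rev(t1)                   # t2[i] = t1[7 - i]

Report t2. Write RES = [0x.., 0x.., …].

RES = [ 0x8f  0xf0  0xa5  0xbf  0x86  0x98  0xe1  0x53 ]

  t0: 53 98 bf f0 9d 1d f7 58
  t1: 53 e1 98 86 bf a5 f0 8f
  t2: 8f f0 a5 bf 86 98 e1 53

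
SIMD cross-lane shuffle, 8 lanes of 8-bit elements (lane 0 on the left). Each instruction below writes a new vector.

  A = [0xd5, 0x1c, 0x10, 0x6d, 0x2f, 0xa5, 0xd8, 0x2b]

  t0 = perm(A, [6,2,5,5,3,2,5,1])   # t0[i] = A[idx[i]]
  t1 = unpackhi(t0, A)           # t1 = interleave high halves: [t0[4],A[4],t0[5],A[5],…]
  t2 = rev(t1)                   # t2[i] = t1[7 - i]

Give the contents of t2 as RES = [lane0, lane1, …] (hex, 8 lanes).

RES = [0x2b, 0x1c, 0xd8, 0xa5, 0xa5, 0x10, 0x2f, 0x6d]

t0 = [0xd8, 0x10, 0xa5, 0xa5, 0x6d, 0x10, 0xa5, 0x1c]
t1 = [0x6d, 0x2f, 0x10, 0xa5, 0xa5, 0xd8, 0x1c, 0x2b]
t2 = [0x2b, 0x1c, 0xd8, 0xa5, 0xa5, 0x10, 0x2f, 0x6d]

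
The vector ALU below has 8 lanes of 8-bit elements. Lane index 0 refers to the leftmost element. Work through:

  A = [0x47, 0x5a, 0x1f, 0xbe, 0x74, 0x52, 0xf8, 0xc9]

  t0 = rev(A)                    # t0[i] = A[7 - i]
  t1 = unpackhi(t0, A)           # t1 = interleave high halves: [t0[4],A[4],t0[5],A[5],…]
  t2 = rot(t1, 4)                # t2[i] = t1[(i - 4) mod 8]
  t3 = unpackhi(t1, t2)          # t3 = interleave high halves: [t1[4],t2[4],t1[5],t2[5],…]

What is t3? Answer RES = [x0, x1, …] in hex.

RES = [0x5a, 0xbe, 0xf8, 0x74, 0x47, 0x1f, 0xc9, 0x52]

  t0: c9 f8 52 74 be 1f 5a 47
  t1: be 74 1f 52 5a f8 47 c9
  t2: 5a f8 47 c9 be 74 1f 52
  t3: 5a be f8 74 47 1f c9 52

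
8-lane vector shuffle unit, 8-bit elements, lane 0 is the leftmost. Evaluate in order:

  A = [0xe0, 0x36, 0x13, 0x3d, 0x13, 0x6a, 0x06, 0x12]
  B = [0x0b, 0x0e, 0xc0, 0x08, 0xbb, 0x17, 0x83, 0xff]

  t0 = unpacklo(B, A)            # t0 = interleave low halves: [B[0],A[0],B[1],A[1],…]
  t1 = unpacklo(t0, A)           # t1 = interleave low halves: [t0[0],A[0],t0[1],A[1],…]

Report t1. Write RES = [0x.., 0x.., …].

RES = [0x0b, 0xe0, 0xe0, 0x36, 0x0e, 0x13, 0x36, 0x3d]

  t0: 0b e0 0e 36 c0 13 08 3d
  t1: 0b e0 e0 36 0e 13 36 3d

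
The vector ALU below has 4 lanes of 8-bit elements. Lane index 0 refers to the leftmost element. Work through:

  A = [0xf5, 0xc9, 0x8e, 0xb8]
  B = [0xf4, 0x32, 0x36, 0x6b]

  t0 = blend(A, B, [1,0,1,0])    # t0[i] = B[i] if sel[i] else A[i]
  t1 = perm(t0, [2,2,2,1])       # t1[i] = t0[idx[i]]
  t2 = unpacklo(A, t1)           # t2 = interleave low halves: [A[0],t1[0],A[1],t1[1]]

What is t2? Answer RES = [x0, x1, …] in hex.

RES = [0xf5, 0x36, 0xc9, 0x36]

t0 = [0xf4, 0xc9, 0x36, 0xb8]
t1 = [0x36, 0x36, 0x36, 0xc9]
t2 = [0xf5, 0x36, 0xc9, 0x36]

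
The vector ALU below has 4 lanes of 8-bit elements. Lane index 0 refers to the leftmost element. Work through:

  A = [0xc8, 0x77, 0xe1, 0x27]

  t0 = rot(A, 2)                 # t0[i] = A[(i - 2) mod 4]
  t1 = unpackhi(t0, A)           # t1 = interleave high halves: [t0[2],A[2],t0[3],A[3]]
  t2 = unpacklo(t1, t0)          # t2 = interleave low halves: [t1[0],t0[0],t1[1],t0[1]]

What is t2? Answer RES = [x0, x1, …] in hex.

  t0: e1 27 c8 77
  t1: c8 e1 77 27
  t2: c8 e1 e1 27

RES = [0xc8, 0xe1, 0xe1, 0x27]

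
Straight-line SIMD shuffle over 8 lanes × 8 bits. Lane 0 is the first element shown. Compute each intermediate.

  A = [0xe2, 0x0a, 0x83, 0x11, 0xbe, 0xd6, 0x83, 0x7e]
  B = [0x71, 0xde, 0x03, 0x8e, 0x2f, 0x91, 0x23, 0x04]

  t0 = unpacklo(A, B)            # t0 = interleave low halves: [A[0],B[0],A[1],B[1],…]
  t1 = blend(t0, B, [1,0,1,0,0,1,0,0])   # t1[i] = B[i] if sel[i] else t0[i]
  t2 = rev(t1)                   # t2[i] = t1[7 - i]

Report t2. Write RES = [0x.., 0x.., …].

RES = [ 0x8e  0x11  0x91  0x83  0xde  0x03  0x71  0x71 ]

t0 = [0xe2, 0x71, 0x0a, 0xde, 0x83, 0x03, 0x11, 0x8e]
t1 = [0x71, 0x71, 0x03, 0xde, 0x83, 0x91, 0x11, 0x8e]
t2 = [0x8e, 0x11, 0x91, 0x83, 0xde, 0x03, 0x71, 0x71]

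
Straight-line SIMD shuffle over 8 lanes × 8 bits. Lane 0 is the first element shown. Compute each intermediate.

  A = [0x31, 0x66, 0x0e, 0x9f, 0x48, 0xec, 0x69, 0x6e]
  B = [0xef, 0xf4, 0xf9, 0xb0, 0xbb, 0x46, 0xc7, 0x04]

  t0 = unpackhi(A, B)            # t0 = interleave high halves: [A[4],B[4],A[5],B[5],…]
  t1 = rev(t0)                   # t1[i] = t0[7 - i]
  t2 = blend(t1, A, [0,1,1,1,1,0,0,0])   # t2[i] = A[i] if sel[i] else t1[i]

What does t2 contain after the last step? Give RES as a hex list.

t0 = [0x48, 0xbb, 0xec, 0x46, 0x69, 0xc7, 0x6e, 0x04]
t1 = [0x04, 0x6e, 0xc7, 0x69, 0x46, 0xec, 0xbb, 0x48]
t2 = [0x04, 0x66, 0x0e, 0x9f, 0x48, 0xec, 0xbb, 0x48]

RES = [ 0x04  0x66  0x0e  0x9f  0x48  0xec  0xbb  0x48 ]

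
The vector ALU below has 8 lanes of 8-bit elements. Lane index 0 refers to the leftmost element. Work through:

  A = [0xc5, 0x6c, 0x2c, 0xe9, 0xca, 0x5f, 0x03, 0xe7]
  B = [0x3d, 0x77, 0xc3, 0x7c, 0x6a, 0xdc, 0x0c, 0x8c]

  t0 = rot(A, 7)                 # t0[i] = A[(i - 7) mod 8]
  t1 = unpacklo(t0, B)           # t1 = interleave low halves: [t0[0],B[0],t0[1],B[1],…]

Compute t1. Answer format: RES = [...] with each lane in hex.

  t0: 6c 2c e9 ca 5f 03 e7 c5
  t1: 6c 3d 2c 77 e9 c3 ca 7c

RES = [ 0x6c  0x3d  0x2c  0x77  0xe9  0xc3  0xca  0x7c ]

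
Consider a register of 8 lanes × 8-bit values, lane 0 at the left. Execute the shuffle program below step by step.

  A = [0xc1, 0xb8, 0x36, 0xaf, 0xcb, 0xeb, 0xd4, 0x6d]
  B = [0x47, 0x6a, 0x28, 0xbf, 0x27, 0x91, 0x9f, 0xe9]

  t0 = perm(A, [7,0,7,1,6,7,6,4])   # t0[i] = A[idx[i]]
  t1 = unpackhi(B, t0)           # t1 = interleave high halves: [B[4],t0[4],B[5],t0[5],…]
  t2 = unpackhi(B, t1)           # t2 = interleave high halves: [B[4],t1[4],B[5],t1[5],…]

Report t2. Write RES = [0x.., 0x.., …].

→ t0 |6d|c1|6d|b8|d4|6d|d4|cb|
→ t1 |27|d4|91|6d|9f|d4|e9|cb|
→ t2 |27|9f|91|d4|9f|e9|e9|cb|

RES = [0x27, 0x9f, 0x91, 0xd4, 0x9f, 0xe9, 0xe9, 0xcb]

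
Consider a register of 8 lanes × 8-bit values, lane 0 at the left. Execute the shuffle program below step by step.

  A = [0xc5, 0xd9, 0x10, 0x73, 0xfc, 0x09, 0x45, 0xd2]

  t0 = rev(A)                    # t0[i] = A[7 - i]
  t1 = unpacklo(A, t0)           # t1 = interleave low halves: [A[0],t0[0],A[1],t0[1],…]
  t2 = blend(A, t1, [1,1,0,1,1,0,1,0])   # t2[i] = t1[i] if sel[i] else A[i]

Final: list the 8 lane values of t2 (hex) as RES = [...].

RES = [ 0xc5  0xd2  0x10  0x45  0x10  0x09  0x73  0xd2 ]

t0 = [0xd2, 0x45, 0x09, 0xfc, 0x73, 0x10, 0xd9, 0xc5]
t1 = [0xc5, 0xd2, 0xd9, 0x45, 0x10, 0x09, 0x73, 0xfc]
t2 = [0xc5, 0xd2, 0x10, 0x45, 0x10, 0x09, 0x73, 0xd2]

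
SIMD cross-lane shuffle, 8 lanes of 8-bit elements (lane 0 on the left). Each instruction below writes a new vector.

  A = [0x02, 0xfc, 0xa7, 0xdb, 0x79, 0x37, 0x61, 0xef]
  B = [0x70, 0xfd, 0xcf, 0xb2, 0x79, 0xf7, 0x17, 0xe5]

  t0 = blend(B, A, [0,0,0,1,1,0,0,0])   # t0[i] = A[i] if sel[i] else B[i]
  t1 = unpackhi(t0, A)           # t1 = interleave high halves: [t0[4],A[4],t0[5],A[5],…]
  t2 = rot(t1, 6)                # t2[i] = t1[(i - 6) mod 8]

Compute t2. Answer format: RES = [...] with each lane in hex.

t0 = [0x70, 0xfd, 0xcf, 0xdb, 0x79, 0xf7, 0x17, 0xe5]
t1 = [0x79, 0x79, 0xf7, 0x37, 0x17, 0x61, 0xe5, 0xef]
t2 = [0xf7, 0x37, 0x17, 0x61, 0xe5, 0xef, 0x79, 0x79]

RES = [0xf7, 0x37, 0x17, 0x61, 0xe5, 0xef, 0x79, 0x79]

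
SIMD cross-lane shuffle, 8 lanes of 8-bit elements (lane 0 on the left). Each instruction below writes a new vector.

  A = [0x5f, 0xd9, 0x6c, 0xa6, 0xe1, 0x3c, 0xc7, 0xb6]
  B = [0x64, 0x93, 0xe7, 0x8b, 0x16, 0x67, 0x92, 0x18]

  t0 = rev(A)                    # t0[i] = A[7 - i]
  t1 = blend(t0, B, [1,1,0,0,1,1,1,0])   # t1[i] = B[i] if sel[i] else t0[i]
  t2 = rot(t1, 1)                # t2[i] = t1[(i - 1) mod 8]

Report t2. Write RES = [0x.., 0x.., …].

RES = [0x5f, 0x64, 0x93, 0x3c, 0xe1, 0x16, 0x67, 0x92]

→ t0 |b6|c7|3c|e1|a6|6c|d9|5f|
→ t1 |64|93|3c|e1|16|67|92|5f|
→ t2 |5f|64|93|3c|e1|16|67|92|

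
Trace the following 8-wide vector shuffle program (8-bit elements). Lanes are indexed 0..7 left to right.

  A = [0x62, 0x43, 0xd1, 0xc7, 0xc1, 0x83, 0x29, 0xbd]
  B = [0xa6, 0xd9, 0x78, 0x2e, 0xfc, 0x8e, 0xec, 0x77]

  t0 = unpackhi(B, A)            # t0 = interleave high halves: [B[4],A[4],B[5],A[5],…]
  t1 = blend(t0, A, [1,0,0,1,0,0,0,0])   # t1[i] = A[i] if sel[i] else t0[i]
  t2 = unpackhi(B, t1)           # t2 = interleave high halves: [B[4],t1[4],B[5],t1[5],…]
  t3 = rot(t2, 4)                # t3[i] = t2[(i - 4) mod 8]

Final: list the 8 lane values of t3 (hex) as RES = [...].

RES = [ 0xec  0x77  0x77  0xbd  0xfc  0xec  0x8e  0x29 ]

→ t0 |fc|c1|8e|83|ec|29|77|bd|
→ t1 |62|c1|8e|c7|ec|29|77|bd|
→ t2 |fc|ec|8e|29|ec|77|77|bd|
→ t3 |ec|77|77|bd|fc|ec|8e|29|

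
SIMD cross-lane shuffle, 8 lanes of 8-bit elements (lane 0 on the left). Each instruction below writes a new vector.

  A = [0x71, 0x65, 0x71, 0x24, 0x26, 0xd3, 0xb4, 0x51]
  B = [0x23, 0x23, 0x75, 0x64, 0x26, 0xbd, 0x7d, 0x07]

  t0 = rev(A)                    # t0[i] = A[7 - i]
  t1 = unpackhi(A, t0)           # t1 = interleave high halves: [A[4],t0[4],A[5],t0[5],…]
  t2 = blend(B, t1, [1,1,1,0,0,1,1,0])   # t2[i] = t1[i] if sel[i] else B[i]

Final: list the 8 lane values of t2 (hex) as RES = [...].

t0 = [0x51, 0xb4, 0xd3, 0x26, 0x24, 0x71, 0x65, 0x71]
t1 = [0x26, 0x24, 0xd3, 0x71, 0xb4, 0x65, 0x51, 0x71]
t2 = [0x26, 0x24, 0xd3, 0x64, 0x26, 0x65, 0x51, 0x07]

RES = [0x26, 0x24, 0xd3, 0x64, 0x26, 0x65, 0x51, 0x07]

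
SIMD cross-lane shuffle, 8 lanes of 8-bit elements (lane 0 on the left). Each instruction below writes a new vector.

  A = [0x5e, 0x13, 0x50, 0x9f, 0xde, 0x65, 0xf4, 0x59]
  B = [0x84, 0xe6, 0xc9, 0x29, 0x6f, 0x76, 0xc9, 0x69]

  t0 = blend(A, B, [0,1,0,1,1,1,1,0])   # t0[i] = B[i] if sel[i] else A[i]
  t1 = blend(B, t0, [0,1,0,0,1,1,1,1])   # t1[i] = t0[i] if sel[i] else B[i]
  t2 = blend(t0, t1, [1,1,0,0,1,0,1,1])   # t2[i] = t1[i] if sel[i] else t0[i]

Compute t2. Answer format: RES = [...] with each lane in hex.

  t0: 5e e6 50 29 6f 76 c9 59
  t1: 84 e6 c9 29 6f 76 c9 59
  t2: 84 e6 50 29 6f 76 c9 59

RES = [0x84, 0xe6, 0x50, 0x29, 0x6f, 0x76, 0xc9, 0x59]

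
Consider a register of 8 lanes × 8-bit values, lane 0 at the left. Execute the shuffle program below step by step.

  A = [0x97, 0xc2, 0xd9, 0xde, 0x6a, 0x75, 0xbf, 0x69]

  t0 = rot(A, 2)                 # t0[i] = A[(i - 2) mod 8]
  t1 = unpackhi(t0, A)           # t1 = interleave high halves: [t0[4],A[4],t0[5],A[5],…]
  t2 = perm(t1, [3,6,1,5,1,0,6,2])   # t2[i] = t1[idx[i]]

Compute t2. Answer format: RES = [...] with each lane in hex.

RES = [ 0x75  0x75  0x6a  0xbf  0x6a  0xd9  0x75  0xde ]

→ t0 |bf|69|97|c2|d9|de|6a|75|
→ t1 |d9|6a|de|75|6a|bf|75|69|
→ t2 |75|75|6a|bf|6a|d9|75|de|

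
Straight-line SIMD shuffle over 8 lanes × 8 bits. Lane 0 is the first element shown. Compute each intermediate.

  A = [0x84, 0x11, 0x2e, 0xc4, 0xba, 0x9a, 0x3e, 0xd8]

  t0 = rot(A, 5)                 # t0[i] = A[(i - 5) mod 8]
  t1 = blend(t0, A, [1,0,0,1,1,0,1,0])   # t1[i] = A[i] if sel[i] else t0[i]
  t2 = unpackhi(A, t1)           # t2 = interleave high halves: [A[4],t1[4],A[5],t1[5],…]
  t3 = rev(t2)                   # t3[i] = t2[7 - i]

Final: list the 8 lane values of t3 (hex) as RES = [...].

RES = [ 0x2e  0xd8  0x3e  0x3e  0x84  0x9a  0xba  0xba ]

t0 = [0xc4, 0xba, 0x9a, 0x3e, 0xd8, 0x84, 0x11, 0x2e]
t1 = [0x84, 0xba, 0x9a, 0xc4, 0xba, 0x84, 0x3e, 0x2e]
t2 = [0xba, 0xba, 0x9a, 0x84, 0x3e, 0x3e, 0xd8, 0x2e]
t3 = [0x2e, 0xd8, 0x3e, 0x3e, 0x84, 0x9a, 0xba, 0xba]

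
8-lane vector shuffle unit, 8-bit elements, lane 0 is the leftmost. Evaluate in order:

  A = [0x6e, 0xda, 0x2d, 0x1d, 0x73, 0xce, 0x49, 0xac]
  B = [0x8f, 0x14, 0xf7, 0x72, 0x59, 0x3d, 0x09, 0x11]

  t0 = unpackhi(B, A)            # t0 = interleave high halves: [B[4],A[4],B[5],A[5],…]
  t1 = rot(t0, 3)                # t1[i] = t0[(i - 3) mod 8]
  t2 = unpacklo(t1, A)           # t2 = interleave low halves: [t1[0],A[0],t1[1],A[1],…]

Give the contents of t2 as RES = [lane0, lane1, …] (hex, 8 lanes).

RES = [0x49, 0x6e, 0x11, 0xda, 0xac, 0x2d, 0x59, 0x1d]

t0 = [0x59, 0x73, 0x3d, 0xce, 0x09, 0x49, 0x11, 0xac]
t1 = [0x49, 0x11, 0xac, 0x59, 0x73, 0x3d, 0xce, 0x09]
t2 = [0x49, 0x6e, 0x11, 0xda, 0xac, 0x2d, 0x59, 0x1d]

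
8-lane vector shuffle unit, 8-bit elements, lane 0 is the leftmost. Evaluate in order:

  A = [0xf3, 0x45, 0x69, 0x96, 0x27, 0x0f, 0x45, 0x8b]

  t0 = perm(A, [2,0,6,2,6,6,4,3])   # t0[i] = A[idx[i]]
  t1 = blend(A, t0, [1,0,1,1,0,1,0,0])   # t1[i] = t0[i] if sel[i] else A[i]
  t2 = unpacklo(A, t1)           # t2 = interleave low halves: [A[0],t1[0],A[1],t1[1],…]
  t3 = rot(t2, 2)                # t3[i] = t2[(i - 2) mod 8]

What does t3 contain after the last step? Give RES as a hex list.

RES = [ 0x96  0x69  0xf3  0x69  0x45  0x45  0x69  0x45 ]

→ t0 |69|f3|45|69|45|45|27|96|
→ t1 |69|45|45|69|27|45|45|8b|
→ t2 |f3|69|45|45|69|45|96|69|
→ t3 |96|69|f3|69|45|45|69|45|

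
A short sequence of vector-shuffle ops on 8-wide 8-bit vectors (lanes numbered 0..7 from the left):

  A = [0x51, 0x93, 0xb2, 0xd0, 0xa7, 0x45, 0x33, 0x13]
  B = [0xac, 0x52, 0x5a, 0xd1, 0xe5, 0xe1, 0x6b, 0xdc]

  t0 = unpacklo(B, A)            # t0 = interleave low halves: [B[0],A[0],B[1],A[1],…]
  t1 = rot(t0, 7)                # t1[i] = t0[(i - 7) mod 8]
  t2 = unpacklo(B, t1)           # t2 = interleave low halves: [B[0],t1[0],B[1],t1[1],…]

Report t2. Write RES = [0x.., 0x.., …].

→ t0 |ac|51|52|93|5a|b2|d1|d0|
→ t1 |51|52|93|5a|b2|d1|d0|ac|
→ t2 |ac|51|52|52|5a|93|d1|5a|

RES = [0xac, 0x51, 0x52, 0x52, 0x5a, 0x93, 0xd1, 0x5a]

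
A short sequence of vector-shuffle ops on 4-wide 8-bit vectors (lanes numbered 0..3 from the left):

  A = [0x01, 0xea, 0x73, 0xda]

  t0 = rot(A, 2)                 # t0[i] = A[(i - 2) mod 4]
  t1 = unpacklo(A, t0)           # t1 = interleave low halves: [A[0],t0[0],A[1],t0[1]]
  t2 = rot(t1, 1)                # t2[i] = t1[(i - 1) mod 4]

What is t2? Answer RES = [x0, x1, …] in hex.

  t0: 73 da 01 ea
  t1: 01 73 ea da
  t2: da 01 73 ea

RES = [0xda, 0x01, 0x73, 0xea]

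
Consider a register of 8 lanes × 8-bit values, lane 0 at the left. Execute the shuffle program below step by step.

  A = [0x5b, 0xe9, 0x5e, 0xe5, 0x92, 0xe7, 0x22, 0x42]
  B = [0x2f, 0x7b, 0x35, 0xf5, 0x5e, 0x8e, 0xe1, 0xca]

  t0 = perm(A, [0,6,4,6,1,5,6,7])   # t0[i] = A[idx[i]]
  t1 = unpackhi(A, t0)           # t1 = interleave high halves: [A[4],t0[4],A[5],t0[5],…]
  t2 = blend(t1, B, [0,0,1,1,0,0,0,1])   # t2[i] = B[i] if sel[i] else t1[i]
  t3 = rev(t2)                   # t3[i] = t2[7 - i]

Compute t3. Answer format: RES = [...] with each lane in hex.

RES = [0xca, 0x42, 0x22, 0x22, 0xf5, 0x35, 0xe9, 0x92]

t0 = [0x5b, 0x22, 0x92, 0x22, 0xe9, 0xe7, 0x22, 0x42]
t1 = [0x92, 0xe9, 0xe7, 0xe7, 0x22, 0x22, 0x42, 0x42]
t2 = [0x92, 0xe9, 0x35, 0xf5, 0x22, 0x22, 0x42, 0xca]
t3 = [0xca, 0x42, 0x22, 0x22, 0xf5, 0x35, 0xe9, 0x92]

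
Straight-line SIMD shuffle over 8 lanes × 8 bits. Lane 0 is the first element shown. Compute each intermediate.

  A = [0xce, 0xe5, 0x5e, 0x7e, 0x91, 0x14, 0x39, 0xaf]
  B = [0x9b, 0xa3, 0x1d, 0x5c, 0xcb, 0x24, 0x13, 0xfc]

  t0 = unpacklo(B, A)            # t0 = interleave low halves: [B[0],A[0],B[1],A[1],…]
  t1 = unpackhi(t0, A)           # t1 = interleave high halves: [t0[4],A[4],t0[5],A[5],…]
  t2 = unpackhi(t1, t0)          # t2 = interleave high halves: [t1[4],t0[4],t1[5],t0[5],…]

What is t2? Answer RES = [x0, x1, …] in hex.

RES = [0x5c, 0x1d, 0x39, 0x5e, 0x7e, 0x5c, 0xaf, 0x7e]

t0 = [0x9b, 0xce, 0xa3, 0xe5, 0x1d, 0x5e, 0x5c, 0x7e]
t1 = [0x1d, 0x91, 0x5e, 0x14, 0x5c, 0x39, 0x7e, 0xaf]
t2 = [0x5c, 0x1d, 0x39, 0x5e, 0x7e, 0x5c, 0xaf, 0x7e]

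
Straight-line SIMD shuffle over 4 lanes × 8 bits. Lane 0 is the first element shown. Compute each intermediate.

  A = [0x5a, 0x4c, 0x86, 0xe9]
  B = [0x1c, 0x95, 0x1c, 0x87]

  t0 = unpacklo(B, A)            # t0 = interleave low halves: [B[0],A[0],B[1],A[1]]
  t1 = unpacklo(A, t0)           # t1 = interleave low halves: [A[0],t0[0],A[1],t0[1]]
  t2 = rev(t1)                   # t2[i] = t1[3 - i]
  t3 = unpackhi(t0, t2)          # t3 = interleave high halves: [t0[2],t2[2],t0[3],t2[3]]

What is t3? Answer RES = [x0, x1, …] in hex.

RES = [0x95, 0x1c, 0x4c, 0x5a]

t0 = [0x1c, 0x5a, 0x95, 0x4c]
t1 = [0x5a, 0x1c, 0x4c, 0x5a]
t2 = [0x5a, 0x4c, 0x1c, 0x5a]
t3 = [0x95, 0x1c, 0x4c, 0x5a]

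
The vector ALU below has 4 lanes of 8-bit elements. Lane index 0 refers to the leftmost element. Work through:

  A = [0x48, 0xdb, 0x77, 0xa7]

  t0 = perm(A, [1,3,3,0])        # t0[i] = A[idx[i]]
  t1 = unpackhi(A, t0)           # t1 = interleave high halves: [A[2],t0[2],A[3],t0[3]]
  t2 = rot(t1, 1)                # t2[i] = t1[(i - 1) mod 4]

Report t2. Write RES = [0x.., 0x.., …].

  t0: db a7 a7 48
  t1: 77 a7 a7 48
  t2: 48 77 a7 a7

RES = [ 0x48  0x77  0xa7  0xa7 ]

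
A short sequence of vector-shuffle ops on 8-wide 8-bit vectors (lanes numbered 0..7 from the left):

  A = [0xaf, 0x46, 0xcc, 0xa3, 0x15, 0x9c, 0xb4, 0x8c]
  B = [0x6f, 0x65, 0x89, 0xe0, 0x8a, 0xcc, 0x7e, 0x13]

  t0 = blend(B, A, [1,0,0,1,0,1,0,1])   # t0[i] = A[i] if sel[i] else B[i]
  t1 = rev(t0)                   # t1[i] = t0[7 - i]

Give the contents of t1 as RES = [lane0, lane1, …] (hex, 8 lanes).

t0 = [0xaf, 0x65, 0x89, 0xa3, 0x8a, 0x9c, 0x7e, 0x8c]
t1 = [0x8c, 0x7e, 0x9c, 0x8a, 0xa3, 0x89, 0x65, 0xaf]

RES = [ 0x8c  0x7e  0x9c  0x8a  0xa3  0x89  0x65  0xaf ]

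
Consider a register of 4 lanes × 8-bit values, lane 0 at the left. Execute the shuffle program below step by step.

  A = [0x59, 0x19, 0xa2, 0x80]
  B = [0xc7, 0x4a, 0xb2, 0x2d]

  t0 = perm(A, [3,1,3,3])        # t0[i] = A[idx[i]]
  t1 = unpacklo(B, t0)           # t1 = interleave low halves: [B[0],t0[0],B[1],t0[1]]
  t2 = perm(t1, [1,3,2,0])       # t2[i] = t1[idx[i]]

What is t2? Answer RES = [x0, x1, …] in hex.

RES = [0x80, 0x19, 0x4a, 0xc7]

t0 = [0x80, 0x19, 0x80, 0x80]
t1 = [0xc7, 0x80, 0x4a, 0x19]
t2 = [0x80, 0x19, 0x4a, 0xc7]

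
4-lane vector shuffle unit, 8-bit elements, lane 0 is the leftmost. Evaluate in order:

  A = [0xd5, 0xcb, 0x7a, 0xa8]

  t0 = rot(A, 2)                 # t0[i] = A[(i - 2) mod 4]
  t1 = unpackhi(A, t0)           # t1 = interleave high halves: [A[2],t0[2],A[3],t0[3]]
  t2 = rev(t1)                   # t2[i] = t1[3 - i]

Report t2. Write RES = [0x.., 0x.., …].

RES = [0xcb, 0xa8, 0xd5, 0x7a]

  t0: 7a a8 d5 cb
  t1: 7a d5 a8 cb
  t2: cb a8 d5 7a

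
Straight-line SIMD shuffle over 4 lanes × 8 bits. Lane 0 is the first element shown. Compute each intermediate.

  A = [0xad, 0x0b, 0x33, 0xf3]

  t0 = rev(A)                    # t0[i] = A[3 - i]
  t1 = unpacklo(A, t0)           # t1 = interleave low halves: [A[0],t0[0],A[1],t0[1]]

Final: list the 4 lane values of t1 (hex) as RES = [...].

  t0: f3 33 0b ad
  t1: ad f3 0b 33

RES = [0xad, 0xf3, 0x0b, 0x33]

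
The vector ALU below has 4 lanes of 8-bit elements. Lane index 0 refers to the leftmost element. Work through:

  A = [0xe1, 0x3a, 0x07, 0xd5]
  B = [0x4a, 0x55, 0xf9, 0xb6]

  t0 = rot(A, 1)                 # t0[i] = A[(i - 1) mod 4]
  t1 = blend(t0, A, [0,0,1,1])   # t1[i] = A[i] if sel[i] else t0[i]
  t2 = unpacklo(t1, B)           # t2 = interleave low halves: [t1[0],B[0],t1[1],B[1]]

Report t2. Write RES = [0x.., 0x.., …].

RES = [0xd5, 0x4a, 0xe1, 0x55]

→ t0 |d5|e1|3a|07|
→ t1 |d5|e1|07|d5|
→ t2 |d5|4a|e1|55|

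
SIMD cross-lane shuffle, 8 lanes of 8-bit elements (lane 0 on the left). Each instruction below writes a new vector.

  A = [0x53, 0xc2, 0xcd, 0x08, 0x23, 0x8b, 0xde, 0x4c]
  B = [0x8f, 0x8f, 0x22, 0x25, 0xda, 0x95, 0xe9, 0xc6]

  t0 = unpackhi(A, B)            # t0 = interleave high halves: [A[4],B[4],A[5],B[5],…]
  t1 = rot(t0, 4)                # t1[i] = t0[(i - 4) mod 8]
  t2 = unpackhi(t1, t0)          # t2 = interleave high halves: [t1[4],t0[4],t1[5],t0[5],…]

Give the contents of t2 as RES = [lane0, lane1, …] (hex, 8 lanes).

RES = [ 0x23  0xde  0xda  0xe9  0x8b  0x4c  0x95  0xc6 ]

  t0: 23 da 8b 95 de e9 4c c6
  t1: de e9 4c c6 23 da 8b 95
  t2: 23 de da e9 8b 4c 95 c6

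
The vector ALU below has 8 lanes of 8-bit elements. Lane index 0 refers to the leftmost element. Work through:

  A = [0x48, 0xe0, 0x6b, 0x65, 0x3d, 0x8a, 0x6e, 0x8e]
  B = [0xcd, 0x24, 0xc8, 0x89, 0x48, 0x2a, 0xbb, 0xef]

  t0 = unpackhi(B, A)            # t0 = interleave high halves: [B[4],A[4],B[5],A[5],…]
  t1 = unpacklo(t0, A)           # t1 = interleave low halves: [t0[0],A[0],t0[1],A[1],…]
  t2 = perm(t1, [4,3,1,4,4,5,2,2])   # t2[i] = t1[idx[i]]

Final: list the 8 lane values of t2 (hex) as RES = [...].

RES = [ 0x2a  0xe0  0x48  0x2a  0x2a  0x6b  0x3d  0x3d ]

t0 = [0x48, 0x3d, 0x2a, 0x8a, 0xbb, 0x6e, 0xef, 0x8e]
t1 = [0x48, 0x48, 0x3d, 0xe0, 0x2a, 0x6b, 0x8a, 0x65]
t2 = [0x2a, 0xe0, 0x48, 0x2a, 0x2a, 0x6b, 0x3d, 0x3d]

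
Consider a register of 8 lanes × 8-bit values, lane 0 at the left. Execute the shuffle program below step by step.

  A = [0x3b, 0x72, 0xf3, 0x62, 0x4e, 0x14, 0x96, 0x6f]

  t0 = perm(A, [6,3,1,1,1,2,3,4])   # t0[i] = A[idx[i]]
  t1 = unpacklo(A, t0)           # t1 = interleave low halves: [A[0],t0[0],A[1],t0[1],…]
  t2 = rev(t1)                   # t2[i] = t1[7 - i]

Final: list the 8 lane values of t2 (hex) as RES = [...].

RES = [0x72, 0x62, 0x72, 0xf3, 0x62, 0x72, 0x96, 0x3b]

→ t0 |96|62|72|72|72|f3|62|4e|
→ t1 |3b|96|72|62|f3|72|62|72|
→ t2 |72|62|72|f3|62|72|96|3b|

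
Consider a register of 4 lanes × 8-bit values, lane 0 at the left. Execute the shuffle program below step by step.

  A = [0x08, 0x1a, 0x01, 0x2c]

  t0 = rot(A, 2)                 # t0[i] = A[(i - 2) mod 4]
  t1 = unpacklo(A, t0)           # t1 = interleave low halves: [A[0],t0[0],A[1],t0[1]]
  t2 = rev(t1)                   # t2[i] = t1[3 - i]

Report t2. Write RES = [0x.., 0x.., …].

RES = [0x2c, 0x1a, 0x01, 0x08]

→ t0 |01|2c|08|1a|
→ t1 |08|01|1a|2c|
→ t2 |2c|1a|01|08|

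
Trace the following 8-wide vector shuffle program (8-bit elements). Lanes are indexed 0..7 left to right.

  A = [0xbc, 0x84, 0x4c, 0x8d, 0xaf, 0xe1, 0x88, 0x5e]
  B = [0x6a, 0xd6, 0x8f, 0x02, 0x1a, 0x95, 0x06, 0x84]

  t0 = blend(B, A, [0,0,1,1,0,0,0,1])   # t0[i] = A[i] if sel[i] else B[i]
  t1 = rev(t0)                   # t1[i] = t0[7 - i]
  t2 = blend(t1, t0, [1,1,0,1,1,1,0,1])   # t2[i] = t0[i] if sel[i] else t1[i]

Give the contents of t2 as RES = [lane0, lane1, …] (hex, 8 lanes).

→ t0 |6a|d6|4c|8d|1a|95|06|5e|
→ t1 |5e|06|95|1a|8d|4c|d6|6a|
→ t2 |6a|d6|95|8d|1a|95|d6|5e|

RES = [ 0x6a  0xd6  0x95  0x8d  0x1a  0x95  0xd6  0x5e ]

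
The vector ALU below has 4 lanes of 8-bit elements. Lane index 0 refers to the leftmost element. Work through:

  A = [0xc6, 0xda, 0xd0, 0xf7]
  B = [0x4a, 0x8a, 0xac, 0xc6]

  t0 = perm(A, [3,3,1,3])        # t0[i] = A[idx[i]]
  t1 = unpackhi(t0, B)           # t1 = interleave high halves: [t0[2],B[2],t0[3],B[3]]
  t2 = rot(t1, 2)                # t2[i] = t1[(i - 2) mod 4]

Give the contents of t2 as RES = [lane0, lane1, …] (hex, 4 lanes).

→ t0 |f7|f7|da|f7|
→ t1 |da|ac|f7|c6|
→ t2 |f7|c6|da|ac|

RES = [ 0xf7  0xc6  0xda  0xac ]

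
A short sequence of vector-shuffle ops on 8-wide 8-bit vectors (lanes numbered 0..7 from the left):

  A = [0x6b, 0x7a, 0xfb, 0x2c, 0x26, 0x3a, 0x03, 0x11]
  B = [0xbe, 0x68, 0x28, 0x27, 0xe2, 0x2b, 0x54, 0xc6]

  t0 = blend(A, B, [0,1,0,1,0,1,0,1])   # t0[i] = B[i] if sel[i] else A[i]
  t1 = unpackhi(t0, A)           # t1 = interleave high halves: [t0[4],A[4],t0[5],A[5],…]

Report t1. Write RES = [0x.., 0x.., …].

RES = [ 0x26  0x26  0x2b  0x3a  0x03  0x03  0xc6  0x11 ]

  t0: 6b 68 fb 27 26 2b 03 c6
  t1: 26 26 2b 3a 03 03 c6 11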